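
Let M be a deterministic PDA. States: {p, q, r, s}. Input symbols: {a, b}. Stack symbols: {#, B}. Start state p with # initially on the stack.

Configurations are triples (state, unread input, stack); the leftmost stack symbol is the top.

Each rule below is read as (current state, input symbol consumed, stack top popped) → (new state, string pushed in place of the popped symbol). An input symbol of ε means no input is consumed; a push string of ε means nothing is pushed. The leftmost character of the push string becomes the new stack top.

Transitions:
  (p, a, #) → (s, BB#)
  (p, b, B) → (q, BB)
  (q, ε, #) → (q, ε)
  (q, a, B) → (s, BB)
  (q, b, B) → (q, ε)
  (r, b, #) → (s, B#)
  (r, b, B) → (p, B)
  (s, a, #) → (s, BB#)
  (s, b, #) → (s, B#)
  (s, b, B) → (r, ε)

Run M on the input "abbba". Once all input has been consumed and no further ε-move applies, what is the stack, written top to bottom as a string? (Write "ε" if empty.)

(p, abbba, #) ⊢ (s, bbba, BB#) ⊢ (r, bba, B#) ⊢ (p, ba, B#) ⊢ (q, a, BB#) ⊢ (s, ε, BBB#)
All input consumed in state s with stack BBB#.

BBB#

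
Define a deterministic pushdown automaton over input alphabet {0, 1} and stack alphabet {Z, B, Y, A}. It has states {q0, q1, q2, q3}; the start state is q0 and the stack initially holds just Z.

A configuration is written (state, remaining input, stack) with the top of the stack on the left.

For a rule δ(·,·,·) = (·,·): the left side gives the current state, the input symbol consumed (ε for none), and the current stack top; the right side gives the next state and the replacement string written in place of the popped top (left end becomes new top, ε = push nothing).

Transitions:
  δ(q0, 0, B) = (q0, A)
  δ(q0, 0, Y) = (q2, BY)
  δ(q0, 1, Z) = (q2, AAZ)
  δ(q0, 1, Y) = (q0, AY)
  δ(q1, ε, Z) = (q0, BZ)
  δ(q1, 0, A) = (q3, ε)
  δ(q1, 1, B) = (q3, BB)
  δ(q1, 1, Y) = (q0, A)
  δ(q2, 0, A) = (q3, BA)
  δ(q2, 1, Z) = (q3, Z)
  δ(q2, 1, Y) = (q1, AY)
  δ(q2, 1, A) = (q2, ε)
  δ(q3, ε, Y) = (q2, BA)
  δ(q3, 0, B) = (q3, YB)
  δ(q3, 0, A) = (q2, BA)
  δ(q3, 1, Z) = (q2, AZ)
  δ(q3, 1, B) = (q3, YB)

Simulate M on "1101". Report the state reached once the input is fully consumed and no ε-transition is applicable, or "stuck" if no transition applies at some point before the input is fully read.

(q0, 1101, Z) ⊢ (q2, 101, AAZ) ⊢ (q2, 01, AZ) ⊢ (q3, 1, BAZ) ⊢ (q3, ε, YBAZ) ⊢ (q2, ε, BABAZ)
All input consumed; M is in state q2.

q2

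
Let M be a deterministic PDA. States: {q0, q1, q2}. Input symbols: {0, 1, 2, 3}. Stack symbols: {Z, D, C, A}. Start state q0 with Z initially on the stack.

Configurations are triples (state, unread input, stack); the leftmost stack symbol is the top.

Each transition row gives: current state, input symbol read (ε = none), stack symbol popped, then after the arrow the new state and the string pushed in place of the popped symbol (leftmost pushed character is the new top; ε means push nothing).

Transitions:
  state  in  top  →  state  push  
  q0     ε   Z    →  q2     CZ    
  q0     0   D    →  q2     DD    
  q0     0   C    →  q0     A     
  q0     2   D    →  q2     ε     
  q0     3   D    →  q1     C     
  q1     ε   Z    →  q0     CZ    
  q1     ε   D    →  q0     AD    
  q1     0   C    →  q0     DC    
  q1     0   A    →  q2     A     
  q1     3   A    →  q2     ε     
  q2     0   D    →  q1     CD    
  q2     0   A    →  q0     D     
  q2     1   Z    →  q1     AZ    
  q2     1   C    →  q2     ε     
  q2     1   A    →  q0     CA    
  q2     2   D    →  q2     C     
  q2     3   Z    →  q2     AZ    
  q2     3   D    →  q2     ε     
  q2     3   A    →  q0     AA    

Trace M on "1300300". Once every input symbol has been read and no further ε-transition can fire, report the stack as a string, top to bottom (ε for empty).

(q0, 1300300, Z)
  ε-move, top Z: go to q2, push CZ → (q2, 1300300, CZ)
  read 1, top C: go to q2, push ε → (q2, 300300, Z)
  read 3, top Z: go to q2, push AZ → (q2, 00300, AZ)
  read 0, top A: go to q0, push D → (q0, 0300, DZ)
  read 0, top D: go to q2, push DD → (q2, 300, DDZ)
  read 3, top D: go to q2, push ε → (q2, 00, DZ)
  read 0, top D: go to q1, push CD → (q1, 0, CDZ)
  read 0, top C: go to q0, push DC → (q0, ε, DCDZ)
All input consumed in state q0 with stack DCDZ.

DCDZ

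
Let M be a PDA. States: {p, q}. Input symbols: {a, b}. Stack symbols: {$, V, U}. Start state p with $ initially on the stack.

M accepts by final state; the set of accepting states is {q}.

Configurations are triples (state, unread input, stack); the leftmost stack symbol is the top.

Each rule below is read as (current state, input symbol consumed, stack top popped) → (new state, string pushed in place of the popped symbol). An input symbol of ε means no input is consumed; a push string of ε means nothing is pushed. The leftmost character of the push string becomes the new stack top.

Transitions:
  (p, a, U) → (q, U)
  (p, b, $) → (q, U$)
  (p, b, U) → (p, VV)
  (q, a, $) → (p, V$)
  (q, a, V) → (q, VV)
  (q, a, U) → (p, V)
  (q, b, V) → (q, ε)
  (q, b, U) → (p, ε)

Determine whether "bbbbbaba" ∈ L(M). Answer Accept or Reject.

No computation consumes all input and reaches a final state.

Reject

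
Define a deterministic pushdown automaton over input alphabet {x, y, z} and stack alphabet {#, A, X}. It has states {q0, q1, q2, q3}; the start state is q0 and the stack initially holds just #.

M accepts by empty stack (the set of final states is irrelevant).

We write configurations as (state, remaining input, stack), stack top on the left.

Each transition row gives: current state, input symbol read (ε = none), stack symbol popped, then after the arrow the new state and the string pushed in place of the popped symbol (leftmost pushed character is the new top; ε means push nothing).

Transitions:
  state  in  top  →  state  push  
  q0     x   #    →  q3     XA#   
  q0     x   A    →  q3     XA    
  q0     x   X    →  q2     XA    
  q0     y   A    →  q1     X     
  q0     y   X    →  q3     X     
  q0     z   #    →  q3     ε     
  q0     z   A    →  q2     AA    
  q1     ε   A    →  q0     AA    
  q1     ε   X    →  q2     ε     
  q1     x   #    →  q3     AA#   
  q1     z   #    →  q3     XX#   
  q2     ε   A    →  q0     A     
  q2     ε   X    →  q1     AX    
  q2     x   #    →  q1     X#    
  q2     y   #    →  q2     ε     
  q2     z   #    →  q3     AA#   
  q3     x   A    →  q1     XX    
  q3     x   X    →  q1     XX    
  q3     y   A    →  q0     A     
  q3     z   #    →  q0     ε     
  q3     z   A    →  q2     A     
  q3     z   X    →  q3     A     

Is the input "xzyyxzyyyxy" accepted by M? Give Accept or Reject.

Accept

(q0, xzyyxzyyyxy, #)
  read x, top #: go to q3, push XA# → (q3, zyyxzyyyxy, XA#)
  read z, top X: go to q3, push A → (q3, yyxzyyyxy, AA#)
  read y, top A: go to q0, push A → (q0, yxzyyyxy, AA#)
  read y, top A: go to q1, push X → (q1, xzyyyxy, XA#)
  ε-move, top X: go to q2, push ε → (q2, xzyyyxy, A#)
  ε-move, top A: go to q0, push A → (q0, xzyyyxy, A#)
  read x, top A: go to q3, push XA → (q3, zyyyxy, XA#)
  read z, top X: go to q3, push A → (q3, yyyxy, AA#)
  read y, top A: go to q0, push A → (q0, yyxy, AA#)
  read y, top A: go to q1, push X → (q1, yxy, XA#)
  ε-move, top X: go to q2, push ε → (q2, yxy, A#)
  ε-move, top A: go to q0, push A → (q0, yxy, A#)
  read y, top A: go to q1, push X → (q1, xy, X#)
  ε-move, top X: go to q2, push ε → (q2, xy, #)
  read x, top #: go to q1, push X# → (q1, y, X#)
  ε-move, top X: go to q2, push ε → (q2, y, #)
  read y, top #: go to q2, push ε → (q2, ε, ε)
All input consumed and the stack is empty.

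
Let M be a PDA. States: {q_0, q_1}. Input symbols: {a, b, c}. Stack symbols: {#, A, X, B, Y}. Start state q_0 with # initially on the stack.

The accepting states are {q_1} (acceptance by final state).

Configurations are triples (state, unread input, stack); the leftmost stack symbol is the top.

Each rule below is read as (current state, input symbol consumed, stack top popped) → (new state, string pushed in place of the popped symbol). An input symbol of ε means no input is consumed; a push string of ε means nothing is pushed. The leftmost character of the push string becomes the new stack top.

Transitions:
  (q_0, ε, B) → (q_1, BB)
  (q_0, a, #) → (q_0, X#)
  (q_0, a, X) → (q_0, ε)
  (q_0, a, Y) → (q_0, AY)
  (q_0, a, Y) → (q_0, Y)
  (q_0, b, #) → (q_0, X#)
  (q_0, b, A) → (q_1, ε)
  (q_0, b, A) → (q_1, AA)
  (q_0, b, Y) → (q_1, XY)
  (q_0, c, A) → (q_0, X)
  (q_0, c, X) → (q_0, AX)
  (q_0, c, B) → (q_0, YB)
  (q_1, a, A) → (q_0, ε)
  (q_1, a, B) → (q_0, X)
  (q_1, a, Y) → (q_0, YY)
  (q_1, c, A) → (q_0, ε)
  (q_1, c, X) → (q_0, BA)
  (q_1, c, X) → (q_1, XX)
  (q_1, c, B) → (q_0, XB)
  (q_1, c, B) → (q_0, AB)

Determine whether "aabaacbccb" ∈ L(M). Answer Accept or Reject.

One accepting computation: (q_0, aabaacbccb, #) ⊢ (q_0, abaacbccb, X#) ⊢ (q_0, baacbccb, #) ⊢ (q_0, aacbccb, X#) ⊢ (q_0, acbccb, #) ⊢ (q_0, cbccb, X#) ⊢ (q_0, bccb, AX#) ⊢ (q_1, ccb, X#) ⊢ (q_0, cb, BA#) ⊢ (q_0, b, YBA#) ⊢ (q_1, ε, XYBA#)
All input consumed and state q_1 ∈ F.

Accept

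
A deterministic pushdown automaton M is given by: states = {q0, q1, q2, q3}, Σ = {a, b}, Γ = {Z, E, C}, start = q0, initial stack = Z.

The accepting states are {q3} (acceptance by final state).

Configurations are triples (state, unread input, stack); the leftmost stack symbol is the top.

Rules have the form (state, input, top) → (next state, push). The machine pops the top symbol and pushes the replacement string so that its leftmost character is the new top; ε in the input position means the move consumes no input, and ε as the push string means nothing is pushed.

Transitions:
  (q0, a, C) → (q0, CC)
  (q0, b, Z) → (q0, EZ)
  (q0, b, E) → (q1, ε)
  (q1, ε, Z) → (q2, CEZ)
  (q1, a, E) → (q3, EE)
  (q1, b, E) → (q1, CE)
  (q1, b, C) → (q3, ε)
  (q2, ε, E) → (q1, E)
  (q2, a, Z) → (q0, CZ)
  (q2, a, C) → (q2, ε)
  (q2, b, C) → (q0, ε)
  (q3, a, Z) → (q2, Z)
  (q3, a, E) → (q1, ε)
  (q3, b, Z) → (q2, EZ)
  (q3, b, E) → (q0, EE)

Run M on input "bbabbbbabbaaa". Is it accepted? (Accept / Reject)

(q0, bbabbbbabbaaa, Z) ⊢ (q0, babbbbabbaaa, EZ) ⊢ (q1, abbbbabbaaa, Z) ⊢ (q2, abbbbabbaaa, CEZ) ⊢ (q2, bbbbabbaaa, EZ) ⊢ (q1, bbbbabbaaa, EZ) ⊢ (q1, bbbabbaaa, CEZ) ⊢ (q3, bbabbaaa, EZ) ⊢ (q0, babbaaa, EEZ) ⊢ (q1, abbaaa, EZ) ⊢ (q3, bbaaa, EEZ) ⊢ (q0, baaa, EEEZ) ⊢ (q1, aaa, EEZ) ⊢ (q3, aa, EEEZ) ⊢ (q1, a, EEZ) ⊢ (q3, ε, EEEZ)
All input consumed; state q3 ∈ F.

Accept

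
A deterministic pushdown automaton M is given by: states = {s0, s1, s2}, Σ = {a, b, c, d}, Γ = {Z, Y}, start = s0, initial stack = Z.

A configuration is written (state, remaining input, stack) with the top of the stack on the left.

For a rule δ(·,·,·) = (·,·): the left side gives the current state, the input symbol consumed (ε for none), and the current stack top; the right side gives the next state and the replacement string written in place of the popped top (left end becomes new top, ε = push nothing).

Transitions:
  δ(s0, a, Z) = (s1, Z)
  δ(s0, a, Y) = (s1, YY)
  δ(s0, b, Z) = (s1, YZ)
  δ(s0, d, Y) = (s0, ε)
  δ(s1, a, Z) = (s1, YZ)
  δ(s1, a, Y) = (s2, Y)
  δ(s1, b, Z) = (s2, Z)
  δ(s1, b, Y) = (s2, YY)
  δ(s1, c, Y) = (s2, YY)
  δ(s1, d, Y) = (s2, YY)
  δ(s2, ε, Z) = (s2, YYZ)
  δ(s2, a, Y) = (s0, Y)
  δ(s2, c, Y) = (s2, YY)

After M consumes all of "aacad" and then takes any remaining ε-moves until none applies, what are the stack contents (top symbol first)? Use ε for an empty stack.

YZ

(s0, aacad, Z)
  read a, top Z: go to s1, push Z → (s1, acad, Z)
  read a, top Z: go to s1, push YZ → (s1, cad, YZ)
  read c, top Y: go to s2, push YY → (s2, ad, YYZ)
  read a, top Y: go to s0, push Y → (s0, d, YYZ)
  read d, top Y: go to s0, push ε → (s0, ε, YZ)
All input consumed in state s0 with stack YZ.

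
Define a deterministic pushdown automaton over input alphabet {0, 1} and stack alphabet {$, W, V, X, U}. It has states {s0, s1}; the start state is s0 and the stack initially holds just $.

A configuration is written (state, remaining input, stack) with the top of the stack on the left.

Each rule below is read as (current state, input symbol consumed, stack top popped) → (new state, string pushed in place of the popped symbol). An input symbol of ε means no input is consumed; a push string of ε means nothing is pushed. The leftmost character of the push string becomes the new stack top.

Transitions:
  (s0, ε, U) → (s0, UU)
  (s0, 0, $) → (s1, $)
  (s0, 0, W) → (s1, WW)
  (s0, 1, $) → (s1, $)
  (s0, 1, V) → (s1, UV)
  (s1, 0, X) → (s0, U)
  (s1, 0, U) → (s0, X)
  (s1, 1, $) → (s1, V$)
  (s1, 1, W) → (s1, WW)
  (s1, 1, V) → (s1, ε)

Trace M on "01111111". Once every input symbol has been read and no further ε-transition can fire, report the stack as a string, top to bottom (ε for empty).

V$

(s0, 01111111, $) ⊢ (s1, 1111111, $) ⊢ (s1, 111111, V$) ⊢ (s1, 11111, $) ⊢ (s1, 1111, V$) ⊢ (s1, 111, $) ⊢ (s1, 11, V$) ⊢ (s1, 1, $) ⊢ (s1, ε, V$)
All input consumed in state s1 with stack V$.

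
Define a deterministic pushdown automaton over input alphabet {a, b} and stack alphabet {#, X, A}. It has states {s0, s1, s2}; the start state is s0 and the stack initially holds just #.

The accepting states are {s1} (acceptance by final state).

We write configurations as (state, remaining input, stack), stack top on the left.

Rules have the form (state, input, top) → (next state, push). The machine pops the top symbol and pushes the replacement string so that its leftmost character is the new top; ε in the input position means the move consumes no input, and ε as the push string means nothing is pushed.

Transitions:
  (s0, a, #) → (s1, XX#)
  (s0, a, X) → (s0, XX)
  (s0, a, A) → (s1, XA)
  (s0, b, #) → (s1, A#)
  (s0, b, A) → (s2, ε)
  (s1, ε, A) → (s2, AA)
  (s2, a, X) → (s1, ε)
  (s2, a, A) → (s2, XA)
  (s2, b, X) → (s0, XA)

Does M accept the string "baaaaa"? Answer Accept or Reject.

(s0, baaaaa, #) ⊢ (s1, aaaaa, A#) ⊢ (s2, aaaaa, AA#) ⊢ (s2, aaaa, XAA#) ⊢ (s1, aaa, AA#) ⊢ (s2, aaa, AAA#) ⊢ (s2, aa, XAAA#) ⊢ (s1, a, AAA#) ⊢ (s2, a, AAAA#) ⊢ (s2, ε, XAAAA#)
All input consumed; state s2 ∉ F and no further ε-move applies.

Reject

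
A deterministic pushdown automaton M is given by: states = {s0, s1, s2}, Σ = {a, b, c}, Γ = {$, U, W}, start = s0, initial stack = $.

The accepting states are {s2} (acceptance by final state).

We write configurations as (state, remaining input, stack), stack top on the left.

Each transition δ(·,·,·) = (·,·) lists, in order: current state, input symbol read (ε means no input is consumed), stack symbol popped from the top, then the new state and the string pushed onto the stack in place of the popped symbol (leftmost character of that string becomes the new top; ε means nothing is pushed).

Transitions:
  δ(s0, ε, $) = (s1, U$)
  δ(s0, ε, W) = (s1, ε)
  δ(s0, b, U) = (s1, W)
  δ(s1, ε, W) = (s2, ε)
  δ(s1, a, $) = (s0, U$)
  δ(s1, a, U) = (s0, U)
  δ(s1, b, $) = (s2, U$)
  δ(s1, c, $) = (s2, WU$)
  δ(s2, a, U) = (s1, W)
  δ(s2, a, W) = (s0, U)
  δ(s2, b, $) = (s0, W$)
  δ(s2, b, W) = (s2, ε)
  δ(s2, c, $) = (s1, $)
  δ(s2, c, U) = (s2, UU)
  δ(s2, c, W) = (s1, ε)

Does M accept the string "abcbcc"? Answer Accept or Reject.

Accept

(s0, abcbcc, $)
  ε-move, top $: go to s1, push U$ → (s1, abcbcc, U$)
  read a, top U: go to s0, push U → (s0, bcbcc, U$)
  read b, top U: go to s1, push W → (s1, cbcc, W$)
  ε-move, top W: go to s2, push ε → (s2, cbcc, $)
  read c, top $: go to s1, push $ → (s1, bcc, $)
  read b, top $: go to s2, push U$ → (s2, cc, U$)
  read c, top U: go to s2, push UU → (s2, c, UU$)
  read c, top U: go to s2, push UU → (s2, ε, UUU$)
All input consumed; state s2 ∈ F.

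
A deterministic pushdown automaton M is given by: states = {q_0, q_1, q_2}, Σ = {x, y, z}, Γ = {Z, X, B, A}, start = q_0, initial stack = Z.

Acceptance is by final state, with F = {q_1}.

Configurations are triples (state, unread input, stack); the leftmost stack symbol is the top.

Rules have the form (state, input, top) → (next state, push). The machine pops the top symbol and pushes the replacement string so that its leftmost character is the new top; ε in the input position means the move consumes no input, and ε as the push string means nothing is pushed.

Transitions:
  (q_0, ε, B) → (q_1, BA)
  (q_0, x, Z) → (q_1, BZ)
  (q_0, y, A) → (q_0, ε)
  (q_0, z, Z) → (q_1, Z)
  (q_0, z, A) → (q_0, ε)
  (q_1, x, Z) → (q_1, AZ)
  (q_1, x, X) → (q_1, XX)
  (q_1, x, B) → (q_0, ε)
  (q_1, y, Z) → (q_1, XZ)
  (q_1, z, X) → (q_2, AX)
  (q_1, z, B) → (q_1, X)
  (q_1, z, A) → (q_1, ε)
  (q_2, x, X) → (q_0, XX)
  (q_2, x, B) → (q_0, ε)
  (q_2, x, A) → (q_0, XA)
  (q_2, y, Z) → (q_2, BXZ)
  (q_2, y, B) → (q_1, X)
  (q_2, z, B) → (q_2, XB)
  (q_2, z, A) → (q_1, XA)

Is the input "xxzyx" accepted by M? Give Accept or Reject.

Accept

(q_0, xxzyx, Z) ⊢ (q_1, xzyx, BZ) ⊢ (q_0, zyx, Z) ⊢ (q_1, yx, Z) ⊢ (q_1, x, XZ) ⊢ (q_1, ε, XXZ)
All input consumed; state q_1 ∈ F.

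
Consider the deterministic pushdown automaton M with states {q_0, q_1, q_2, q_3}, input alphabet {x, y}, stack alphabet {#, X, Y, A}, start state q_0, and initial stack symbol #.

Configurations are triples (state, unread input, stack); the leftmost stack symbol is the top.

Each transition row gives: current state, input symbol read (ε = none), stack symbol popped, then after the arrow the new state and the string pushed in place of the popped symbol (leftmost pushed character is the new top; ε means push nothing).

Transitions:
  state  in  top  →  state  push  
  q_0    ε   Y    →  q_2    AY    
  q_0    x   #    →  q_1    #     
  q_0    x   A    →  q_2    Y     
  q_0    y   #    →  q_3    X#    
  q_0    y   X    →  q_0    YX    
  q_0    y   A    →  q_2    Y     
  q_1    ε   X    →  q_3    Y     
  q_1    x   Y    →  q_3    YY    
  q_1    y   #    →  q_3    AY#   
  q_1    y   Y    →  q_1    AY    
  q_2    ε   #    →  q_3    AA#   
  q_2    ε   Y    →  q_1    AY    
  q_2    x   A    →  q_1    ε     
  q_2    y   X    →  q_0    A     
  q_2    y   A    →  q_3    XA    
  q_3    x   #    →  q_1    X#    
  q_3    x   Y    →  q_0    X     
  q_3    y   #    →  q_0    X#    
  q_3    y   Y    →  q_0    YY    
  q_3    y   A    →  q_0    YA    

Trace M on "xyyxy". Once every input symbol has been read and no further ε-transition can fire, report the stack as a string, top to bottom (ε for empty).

(q_0, xyyxy, #) ⊢ (q_1, yyxy, #) ⊢ (q_3, yxy, AY#) ⊢ (q_0, xy, YAY#) ⊢ (q_2, xy, AYAY#) ⊢ (q_1, y, YAY#) ⊢ (q_1, ε, AYAY#)
All input consumed in state q_1 with stack AYAY#.

AYAY#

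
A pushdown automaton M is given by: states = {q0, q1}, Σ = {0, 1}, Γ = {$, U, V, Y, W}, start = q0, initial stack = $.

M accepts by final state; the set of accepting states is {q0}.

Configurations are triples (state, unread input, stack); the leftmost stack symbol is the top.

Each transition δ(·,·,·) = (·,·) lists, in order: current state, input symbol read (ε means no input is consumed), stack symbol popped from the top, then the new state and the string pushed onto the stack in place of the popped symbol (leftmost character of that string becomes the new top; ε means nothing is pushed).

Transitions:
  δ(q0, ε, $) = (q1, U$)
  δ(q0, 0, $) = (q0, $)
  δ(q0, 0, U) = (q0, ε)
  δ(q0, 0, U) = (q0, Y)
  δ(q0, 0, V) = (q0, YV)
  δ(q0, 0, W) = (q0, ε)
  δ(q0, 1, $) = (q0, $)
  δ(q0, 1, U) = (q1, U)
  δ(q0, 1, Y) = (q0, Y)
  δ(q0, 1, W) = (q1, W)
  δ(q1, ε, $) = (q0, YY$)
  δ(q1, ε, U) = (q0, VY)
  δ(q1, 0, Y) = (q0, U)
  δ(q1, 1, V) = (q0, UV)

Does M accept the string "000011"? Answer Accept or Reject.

One accepting computation: (q0, 000011, $) ⊢ (q0, 00011, $) ⊢ (q0, 0011, $) ⊢ (q0, 011, $) ⊢ (q0, 11, $) ⊢ (q0, 1, $) ⊢ (q0, ε, $)
All input consumed and state q0 ∈ F.

Accept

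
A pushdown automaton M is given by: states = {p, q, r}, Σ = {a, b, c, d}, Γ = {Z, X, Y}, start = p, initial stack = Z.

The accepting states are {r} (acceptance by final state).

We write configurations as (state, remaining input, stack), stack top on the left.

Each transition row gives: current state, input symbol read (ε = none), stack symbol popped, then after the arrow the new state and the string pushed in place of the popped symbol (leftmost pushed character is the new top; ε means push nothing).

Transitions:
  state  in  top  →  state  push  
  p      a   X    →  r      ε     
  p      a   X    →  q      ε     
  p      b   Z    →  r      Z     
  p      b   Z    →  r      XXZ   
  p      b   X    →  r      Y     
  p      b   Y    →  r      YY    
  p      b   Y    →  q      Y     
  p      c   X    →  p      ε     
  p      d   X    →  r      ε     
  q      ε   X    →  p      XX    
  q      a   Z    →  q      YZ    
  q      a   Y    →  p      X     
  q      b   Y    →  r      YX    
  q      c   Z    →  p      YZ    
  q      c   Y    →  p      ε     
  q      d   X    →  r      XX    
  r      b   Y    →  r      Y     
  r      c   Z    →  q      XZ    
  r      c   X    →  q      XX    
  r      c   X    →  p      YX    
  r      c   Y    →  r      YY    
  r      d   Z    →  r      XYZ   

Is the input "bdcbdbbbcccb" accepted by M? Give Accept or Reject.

Reject

No computation consumes all input and reaches a final state.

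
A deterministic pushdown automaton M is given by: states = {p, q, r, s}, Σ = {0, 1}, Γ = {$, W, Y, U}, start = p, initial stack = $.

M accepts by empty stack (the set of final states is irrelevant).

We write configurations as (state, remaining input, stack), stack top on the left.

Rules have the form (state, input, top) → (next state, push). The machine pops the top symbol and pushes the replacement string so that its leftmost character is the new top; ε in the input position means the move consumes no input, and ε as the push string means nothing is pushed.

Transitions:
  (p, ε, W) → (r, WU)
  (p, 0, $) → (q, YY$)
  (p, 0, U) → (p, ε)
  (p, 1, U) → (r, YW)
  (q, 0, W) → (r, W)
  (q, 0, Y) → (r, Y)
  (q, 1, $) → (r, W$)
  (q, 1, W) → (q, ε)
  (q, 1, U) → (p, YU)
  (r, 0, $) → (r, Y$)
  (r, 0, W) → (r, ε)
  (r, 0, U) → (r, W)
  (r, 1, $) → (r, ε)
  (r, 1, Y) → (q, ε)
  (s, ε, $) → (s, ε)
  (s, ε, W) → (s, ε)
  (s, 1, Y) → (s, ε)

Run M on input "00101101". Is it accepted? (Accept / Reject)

Accept

(p, 00101101, $) ⊢ (q, 0101101, YY$) ⊢ (r, 101101, YY$) ⊢ (q, 01101, Y$) ⊢ (r, 1101, Y$) ⊢ (q, 101, $) ⊢ (r, 01, W$) ⊢ (r, 1, $) ⊢ (r, ε, ε)
All input consumed and the stack is empty.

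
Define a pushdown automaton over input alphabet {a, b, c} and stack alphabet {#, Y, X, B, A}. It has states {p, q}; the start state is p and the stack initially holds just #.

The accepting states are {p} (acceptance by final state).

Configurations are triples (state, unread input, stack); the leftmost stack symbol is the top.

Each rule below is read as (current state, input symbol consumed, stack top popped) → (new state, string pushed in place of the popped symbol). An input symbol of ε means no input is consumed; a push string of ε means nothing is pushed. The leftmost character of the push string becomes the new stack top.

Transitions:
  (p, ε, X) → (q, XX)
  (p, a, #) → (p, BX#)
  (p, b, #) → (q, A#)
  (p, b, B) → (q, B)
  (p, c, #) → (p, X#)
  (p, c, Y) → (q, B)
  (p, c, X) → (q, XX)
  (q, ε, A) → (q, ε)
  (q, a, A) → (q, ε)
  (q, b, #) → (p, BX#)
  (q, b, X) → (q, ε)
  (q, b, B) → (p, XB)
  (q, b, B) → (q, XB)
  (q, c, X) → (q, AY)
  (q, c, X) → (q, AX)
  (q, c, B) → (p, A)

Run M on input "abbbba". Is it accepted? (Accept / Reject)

Reject

No computation consumes all input and reaches a final state.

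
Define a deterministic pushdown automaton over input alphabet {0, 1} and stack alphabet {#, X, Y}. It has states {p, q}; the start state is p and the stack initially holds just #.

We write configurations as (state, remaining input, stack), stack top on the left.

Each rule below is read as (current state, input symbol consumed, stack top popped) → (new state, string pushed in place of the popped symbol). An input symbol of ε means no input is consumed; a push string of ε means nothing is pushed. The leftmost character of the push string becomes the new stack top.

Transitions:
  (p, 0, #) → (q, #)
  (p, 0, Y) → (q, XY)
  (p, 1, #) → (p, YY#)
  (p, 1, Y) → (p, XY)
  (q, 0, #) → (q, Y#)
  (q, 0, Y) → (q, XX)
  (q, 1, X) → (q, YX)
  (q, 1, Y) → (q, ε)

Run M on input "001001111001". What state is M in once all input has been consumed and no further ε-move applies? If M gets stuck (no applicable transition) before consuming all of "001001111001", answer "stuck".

(p, 001001111001, #)
  read 0, top #: go to q, push # → (q, 01001111001, #)
  read 0, top #: go to q, push Y# → (q, 1001111001, Y#)
  read 1, top Y: go to q, push ε → (q, 001111001, #)
  read 0, top #: go to q, push Y# → (q, 01111001, Y#)
  read 0, top Y: go to q, push XX → (q, 1111001, XX#)
  read 1, top X: go to q, push YX → (q, 111001, YXX#)
  read 1, top Y: go to q, push ε → (q, 11001, XX#)
  read 1, top X: go to q, push YX → (q, 1001, YXX#)
  read 1, top Y: go to q, push ε → (q, 001, XX#)
No transition for (q, 0, top X); M blocks with input 001 remaining.

stuck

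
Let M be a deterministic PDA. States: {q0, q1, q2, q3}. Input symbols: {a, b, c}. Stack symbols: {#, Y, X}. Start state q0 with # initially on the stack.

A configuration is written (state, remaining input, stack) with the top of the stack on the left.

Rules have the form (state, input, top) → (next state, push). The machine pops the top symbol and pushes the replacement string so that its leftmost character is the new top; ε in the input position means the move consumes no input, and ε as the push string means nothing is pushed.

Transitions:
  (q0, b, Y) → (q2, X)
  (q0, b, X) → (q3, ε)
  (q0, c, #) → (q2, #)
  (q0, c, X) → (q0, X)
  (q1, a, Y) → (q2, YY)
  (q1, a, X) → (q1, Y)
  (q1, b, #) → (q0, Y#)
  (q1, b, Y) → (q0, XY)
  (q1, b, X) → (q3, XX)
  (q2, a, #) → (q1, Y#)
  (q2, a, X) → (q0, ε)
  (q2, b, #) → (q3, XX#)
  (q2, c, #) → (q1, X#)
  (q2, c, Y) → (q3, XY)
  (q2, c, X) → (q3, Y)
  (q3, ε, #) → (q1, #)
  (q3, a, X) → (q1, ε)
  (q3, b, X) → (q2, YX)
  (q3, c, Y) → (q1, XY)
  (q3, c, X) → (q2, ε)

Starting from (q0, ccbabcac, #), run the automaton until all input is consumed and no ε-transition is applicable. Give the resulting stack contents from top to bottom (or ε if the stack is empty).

(q0, ccbabcac, #)
  read c, top #: go to q2, push # → (q2, cbabcac, #)
  read c, top #: go to q1, push X# → (q1, babcac, X#)
  read b, top X: go to q3, push XX → (q3, abcac, XX#)
  read a, top X: go to q1, push ε → (q1, bcac, X#)
  read b, top X: go to q3, push XX → (q3, cac, XX#)
  read c, top X: go to q2, push ε → (q2, ac, X#)
  read a, top X: go to q0, push ε → (q0, c, #)
  read c, top #: go to q2, push # → (q2, ε, #)
All input consumed in state q2 with stack #.

#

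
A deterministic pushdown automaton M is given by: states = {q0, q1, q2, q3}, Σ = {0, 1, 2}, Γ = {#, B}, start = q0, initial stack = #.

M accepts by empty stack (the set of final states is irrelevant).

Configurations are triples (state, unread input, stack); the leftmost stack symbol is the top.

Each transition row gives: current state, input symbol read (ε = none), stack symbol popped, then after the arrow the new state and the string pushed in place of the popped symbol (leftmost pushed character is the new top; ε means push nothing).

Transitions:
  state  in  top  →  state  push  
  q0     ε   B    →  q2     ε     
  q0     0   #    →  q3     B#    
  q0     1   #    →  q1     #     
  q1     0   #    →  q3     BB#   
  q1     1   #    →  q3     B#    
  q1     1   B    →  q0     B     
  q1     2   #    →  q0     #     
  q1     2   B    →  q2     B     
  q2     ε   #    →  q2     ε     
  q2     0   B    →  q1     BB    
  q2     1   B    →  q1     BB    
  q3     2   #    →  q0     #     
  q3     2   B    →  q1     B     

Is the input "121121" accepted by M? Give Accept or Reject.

(q0, 121121, #)
  read 1, top #: go to q1, push # → (q1, 21121, #)
  read 2, top #: go to q0, push # → (q0, 1121, #)
  read 1, top #: go to q1, push # → (q1, 121, #)
  read 1, top #: go to q3, push B# → (q3, 21, B#)
  read 2, top B: go to q1, push B → (q1, 1, B#)
  read 1, top B: go to q0, push B → (q0, ε, B#)
  ε-move, top B: go to q2, push ε → (q2, ε, #)
  ε-move, top #: go to q2, push ε → (q2, ε, ε)
All input consumed and the stack is empty.

Accept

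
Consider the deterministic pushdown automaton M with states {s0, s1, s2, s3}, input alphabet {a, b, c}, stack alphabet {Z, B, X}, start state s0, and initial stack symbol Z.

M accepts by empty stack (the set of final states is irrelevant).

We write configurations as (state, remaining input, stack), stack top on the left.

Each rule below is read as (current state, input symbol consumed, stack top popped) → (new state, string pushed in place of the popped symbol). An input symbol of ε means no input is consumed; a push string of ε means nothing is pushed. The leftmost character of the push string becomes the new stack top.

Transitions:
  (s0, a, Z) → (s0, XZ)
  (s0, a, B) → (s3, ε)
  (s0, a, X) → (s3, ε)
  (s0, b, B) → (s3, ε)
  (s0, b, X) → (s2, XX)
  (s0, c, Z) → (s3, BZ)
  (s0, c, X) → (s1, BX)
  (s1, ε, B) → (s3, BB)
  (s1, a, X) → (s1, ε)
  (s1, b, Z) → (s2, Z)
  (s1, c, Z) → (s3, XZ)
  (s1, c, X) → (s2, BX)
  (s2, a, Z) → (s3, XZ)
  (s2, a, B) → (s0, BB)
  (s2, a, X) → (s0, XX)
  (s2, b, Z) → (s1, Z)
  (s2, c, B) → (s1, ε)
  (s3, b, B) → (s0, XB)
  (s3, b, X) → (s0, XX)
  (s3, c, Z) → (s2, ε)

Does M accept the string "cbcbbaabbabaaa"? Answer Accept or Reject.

Reject

(s0, cbcbbaabbabaaa, Z)
  read c, top Z: go to s3, push BZ → (s3, bcbbaabbabaaa, BZ)
  read b, top B: go to s0, push XB → (s0, cbbaabbabaaa, XBZ)
  read c, top X: go to s1, push BX → (s1, bbaabbabaaa, BXBZ)
  ε-move, top B: go to s3, push BB → (s3, bbaabbabaaa, BBXBZ)
  read b, top B: go to s0, push XB → (s0, baabbabaaa, XBBXBZ)
  read b, top X: go to s2, push XX → (s2, aabbabaaa, XXBBXBZ)
  read a, top X: go to s0, push XX → (s0, abbabaaa, XXXBBXBZ)
  read a, top X: go to s3, push ε → (s3, bbabaaa, XXBBXBZ)
  read b, top X: go to s0, push XX → (s0, babaaa, XXXBBXBZ)
  read b, top X: go to s2, push XX → (s2, abaaa, XXXXBBXBZ)
  read a, top X: go to s0, push XX → (s0, baaa, XXXXXBBXBZ)
  read b, top X: go to s2, push XX → (s2, aaa, XXXXXXBBXBZ)
  read a, top X: go to s0, push XX → (s0, aa, XXXXXXXBBXBZ)
  read a, top X: go to s3, push ε → (s3, a, XXXXXXBBXBZ)
No transition applies at (s3, a, XXXXXXBBXBZ); input not fully consumed.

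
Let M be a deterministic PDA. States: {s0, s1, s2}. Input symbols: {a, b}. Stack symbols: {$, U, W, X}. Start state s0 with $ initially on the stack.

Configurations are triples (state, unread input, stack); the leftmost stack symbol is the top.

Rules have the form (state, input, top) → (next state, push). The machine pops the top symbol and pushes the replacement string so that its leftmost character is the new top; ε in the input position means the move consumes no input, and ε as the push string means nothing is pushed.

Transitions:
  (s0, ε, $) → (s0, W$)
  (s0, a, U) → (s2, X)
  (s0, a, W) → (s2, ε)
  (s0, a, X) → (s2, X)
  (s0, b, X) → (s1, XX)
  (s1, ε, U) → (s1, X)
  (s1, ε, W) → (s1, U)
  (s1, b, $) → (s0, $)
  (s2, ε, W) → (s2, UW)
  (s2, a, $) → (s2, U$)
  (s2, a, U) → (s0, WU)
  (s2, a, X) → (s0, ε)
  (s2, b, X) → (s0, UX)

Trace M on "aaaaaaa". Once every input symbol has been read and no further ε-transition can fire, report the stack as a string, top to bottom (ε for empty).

(s0, aaaaaaa, $) ⊢ (s0, aaaaaaa, W$) ⊢ (s2, aaaaaa, $) ⊢ (s2, aaaaa, U$) ⊢ (s0, aaaa, WU$) ⊢ (s2, aaa, U$) ⊢ (s0, aa, WU$) ⊢ (s2, a, U$) ⊢ (s0, ε, WU$)
All input consumed in state s0 with stack WU$.

WU$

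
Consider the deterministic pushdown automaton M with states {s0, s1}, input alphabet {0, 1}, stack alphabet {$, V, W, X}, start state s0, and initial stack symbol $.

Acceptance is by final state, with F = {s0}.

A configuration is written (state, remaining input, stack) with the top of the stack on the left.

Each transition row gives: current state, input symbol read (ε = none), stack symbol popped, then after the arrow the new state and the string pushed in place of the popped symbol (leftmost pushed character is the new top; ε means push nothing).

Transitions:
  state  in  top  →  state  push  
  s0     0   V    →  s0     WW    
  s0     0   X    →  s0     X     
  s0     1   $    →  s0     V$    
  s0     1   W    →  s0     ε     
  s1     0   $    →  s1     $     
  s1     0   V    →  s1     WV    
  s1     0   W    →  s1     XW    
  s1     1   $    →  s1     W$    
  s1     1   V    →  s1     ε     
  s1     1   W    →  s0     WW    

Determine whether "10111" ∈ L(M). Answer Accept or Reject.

(s0, 10111, $)
  read 1, top $: go to s0, push V$ → (s0, 0111, V$)
  read 0, top V: go to s0, push WW → (s0, 111, WW$)
  read 1, top W: go to s0, push ε → (s0, 11, W$)
  read 1, top W: go to s0, push ε → (s0, 1, $)
  read 1, top $: go to s0, push V$ → (s0, ε, V$)
All input consumed; state s0 ∈ F.

Accept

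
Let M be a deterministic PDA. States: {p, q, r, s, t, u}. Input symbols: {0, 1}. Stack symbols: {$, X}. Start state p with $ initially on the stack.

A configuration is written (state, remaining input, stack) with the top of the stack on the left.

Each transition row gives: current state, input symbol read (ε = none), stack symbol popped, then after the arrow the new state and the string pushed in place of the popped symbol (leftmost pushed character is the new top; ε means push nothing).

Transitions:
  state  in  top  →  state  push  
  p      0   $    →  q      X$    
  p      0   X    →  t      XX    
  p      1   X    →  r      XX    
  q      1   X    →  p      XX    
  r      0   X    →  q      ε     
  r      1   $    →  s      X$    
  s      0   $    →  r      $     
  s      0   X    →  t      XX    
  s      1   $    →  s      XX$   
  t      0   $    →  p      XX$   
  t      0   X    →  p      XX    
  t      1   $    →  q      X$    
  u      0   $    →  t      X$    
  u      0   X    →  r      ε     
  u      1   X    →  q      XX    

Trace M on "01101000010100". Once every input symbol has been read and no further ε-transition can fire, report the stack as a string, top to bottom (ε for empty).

XXXXXXXXXX$

(p, 01101000010100, $)
  read 0, top $: go to q, push X$ → (q, 1101000010100, X$)
  read 1, top X: go to p, push XX → (p, 101000010100, XX$)
  read 1, top X: go to r, push XX → (r, 01000010100, XXX$)
  read 0, top X: go to q, push ε → (q, 1000010100, XX$)
  read 1, top X: go to p, push XX → (p, 000010100, XXX$)
  read 0, top X: go to t, push XX → (t, 00010100, XXXX$)
  read 0, top X: go to p, push XX → (p, 0010100, XXXXX$)
  read 0, top X: go to t, push XX → (t, 010100, XXXXXX$)
  read 0, top X: go to p, push XX → (p, 10100, XXXXXXX$)
  read 1, top X: go to r, push XX → (r, 0100, XXXXXXXX$)
  read 0, top X: go to q, push ε → (q, 100, XXXXXXX$)
  read 1, top X: go to p, push XX → (p, 00, XXXXXXXX$)
  read 0, top X: go to t, push XX → (t, 0, XXXXXXXXX$)
  read 0, top X: go to p, push XX → (p, ε, XXXXXXXXXX$)
All input consumed in state p with stack XXXXXXXXXX$.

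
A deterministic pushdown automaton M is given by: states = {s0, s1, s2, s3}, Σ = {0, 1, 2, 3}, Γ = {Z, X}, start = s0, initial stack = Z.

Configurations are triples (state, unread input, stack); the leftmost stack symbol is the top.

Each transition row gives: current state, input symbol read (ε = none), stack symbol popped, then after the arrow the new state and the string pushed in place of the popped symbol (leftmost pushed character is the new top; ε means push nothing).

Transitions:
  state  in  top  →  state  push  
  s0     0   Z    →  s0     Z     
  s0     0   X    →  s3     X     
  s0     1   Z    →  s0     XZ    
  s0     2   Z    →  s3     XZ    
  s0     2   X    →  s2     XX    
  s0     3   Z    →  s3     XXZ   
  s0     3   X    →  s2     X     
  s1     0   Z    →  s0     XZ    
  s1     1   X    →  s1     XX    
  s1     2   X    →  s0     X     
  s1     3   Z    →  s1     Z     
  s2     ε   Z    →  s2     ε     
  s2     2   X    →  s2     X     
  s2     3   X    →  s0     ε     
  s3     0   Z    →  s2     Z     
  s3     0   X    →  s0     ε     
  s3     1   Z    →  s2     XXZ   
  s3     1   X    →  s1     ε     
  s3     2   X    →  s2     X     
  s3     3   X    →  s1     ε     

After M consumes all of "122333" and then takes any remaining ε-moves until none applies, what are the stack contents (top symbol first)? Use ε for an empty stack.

(s0, 122333, Z) ⊢ (s0, 22333, XZ) ⊢ (s2, 2333, XXZ) ⊢ (s2, 333, XXZ) ⊢ (s0, 33, XZ) ⊢ (s2, 3, XZ) ⊢ (s0, ε, Z)
All input consumed in state s0 with stack Z.

Z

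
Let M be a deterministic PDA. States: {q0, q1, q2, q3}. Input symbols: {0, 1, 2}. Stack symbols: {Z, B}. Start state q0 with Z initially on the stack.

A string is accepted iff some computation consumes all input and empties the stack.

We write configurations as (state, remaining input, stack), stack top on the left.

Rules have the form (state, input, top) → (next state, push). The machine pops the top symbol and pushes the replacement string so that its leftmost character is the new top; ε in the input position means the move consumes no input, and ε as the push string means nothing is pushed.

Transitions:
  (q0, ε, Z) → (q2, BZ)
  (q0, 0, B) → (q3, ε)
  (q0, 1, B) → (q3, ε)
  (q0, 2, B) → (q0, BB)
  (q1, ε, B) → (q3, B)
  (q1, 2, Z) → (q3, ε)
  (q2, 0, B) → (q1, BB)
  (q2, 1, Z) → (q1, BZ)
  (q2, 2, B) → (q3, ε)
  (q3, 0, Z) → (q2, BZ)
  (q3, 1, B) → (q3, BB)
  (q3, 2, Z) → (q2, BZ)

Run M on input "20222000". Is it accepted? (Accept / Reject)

(q0, 20222000, Z) ⊢ (q2, 20222000, BZ) ⊢ (q3, 0222000, Z) ⊢ (q2, 222000, BZ) ⊢ (q3, 22000, Z) ⊢ (q2, 2000, BZ) ⊢ (q3, 000, Z) ⊢ (q2, 00, BZ) ⊢ (q1, 0, BBZ) ⊢ (q3, 0, BBZ)
No transition applies at (q3, 0, BBZ); input not fully consumed.

Reject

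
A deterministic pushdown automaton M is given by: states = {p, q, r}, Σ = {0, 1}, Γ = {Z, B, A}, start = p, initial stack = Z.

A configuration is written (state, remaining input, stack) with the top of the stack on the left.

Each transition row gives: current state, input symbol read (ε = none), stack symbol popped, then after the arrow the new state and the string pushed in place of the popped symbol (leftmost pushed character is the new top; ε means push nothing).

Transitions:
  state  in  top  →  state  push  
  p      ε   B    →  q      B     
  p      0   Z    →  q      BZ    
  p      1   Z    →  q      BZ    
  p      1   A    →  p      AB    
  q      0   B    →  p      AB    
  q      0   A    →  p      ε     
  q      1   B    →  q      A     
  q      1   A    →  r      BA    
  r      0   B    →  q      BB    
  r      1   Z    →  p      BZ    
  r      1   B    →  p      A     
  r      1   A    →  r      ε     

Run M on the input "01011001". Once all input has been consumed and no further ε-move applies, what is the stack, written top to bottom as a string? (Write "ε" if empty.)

AZ

(p, 01011001, Z)
  read 0, top Z: go to q, push BZ → (q, 1011001, BZ)
  read 1, top B: go to q, push A → (q, 011001, AZ)
  read 0, top A: go to p, push ε → (p, 11001, Z)
  read 1, top Z: go to q, push BZ → (q, 1001, BZ)
  read 1, top B: go to q, push A → (q, 001, AZ)
  read 0, top A: go to p, push ε → (p, 01, Z)
  read 0, top Z: go to q, push BZ → (q, 1, BZ)
  read 1, top B: go to q, push A → (q, ε, AZ)
All input consumed in state q with stack AZ.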